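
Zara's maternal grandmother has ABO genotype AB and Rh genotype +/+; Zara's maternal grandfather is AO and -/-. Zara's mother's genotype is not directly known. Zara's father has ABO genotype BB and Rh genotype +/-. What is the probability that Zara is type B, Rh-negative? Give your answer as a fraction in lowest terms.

Zara's mother's ABO genotype from AB × AO: 1/4 AA, 1/4 AB, 1/4 AO, 1/4 BO.
Crossing each possibility with the father BB and summing P(type B): 1/4·0 + 1/4·1/2 + 1/4·1/2 + 1/4·1 = 1/2.
Similarly for Rh via the mother's Rh distribution: P(Rh-) = 1/4.
Independent loci: 1/2 × 1/4 = 1/8.

1/8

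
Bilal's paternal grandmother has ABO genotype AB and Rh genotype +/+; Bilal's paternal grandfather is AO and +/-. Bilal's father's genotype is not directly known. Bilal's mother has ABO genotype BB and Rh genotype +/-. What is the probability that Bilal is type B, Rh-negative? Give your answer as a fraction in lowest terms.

Bilal's father's ABO genotype from AB × AO: 1/4 AA, 1/4 AB, 1/4 AO, 1/4 BO.
Crossing each possibility with the mother BB and summing P(type B): 1/4·0 + 1/4·1/2 + 1/4·1/2 + 1/4·1 = 1/2.
Similarly for Rh via the father's Rh distribution: P(Rh-) = 1/8.
Independent loci: 1/2 × 1/8 = 1/16.

1/16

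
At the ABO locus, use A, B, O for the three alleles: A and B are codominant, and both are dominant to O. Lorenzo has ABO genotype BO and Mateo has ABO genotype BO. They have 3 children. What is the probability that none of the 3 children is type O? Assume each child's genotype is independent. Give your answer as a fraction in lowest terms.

ABO cross BO × BO → 1/4 O, 3/4 B.
So P(type O) = 1/4 per child.
P(not type O) = 3/4 for one child; (3/4)^3 = 27/64.

27/64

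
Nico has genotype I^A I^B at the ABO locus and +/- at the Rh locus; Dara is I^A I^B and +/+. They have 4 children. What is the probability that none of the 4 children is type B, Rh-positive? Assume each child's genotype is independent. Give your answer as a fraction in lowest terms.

ABO cross I^A I^B × I^A I^B → 1/4 A, 1/4 B, 1/2 AB.
Rh cross +/- × +/+ → 1 Rh+; so P(type B, Rh-positive) = 1/4 × 1 = 1/4 per child.
P(not type B, Rh-positive) = 3/4 for one child; (3/4)^4 = 81/256.

81/256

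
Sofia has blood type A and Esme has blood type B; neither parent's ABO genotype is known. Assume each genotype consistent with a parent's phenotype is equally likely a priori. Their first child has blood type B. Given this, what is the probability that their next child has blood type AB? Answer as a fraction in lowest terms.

Possible genotypes: Sofia ∈ {I^A I^A, I^A i}; Esme ∈ {I^B I^B, I^B i}.
Weight each parental genotype pair by prior × P(type-B child):
  I^A i × I^B I^B: posterior weight 2/3; P(next child type AB) = 1/2.
  I^A i × I^B i: posterior weight 1/3; P(next child type AB) = 1/4.
Weighted sum = 5/12.

5/12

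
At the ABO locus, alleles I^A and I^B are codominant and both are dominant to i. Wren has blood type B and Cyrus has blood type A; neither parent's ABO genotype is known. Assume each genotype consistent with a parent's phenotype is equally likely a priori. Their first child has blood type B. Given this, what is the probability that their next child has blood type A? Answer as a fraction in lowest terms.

Possible genotypes: Wren ∈ {I^B I^B, I^B i}; Cyrus ∈ {I^A I^A, I^A i}.
Weight each parental genotype pair by prior × P(type-B child):
  I^B I^B × I^A i: posterior weight 2/3; P(next child type A) = 0.
  I^B i × I^A i: posterior weight 1/3; P(next child type A) = 1/4.
Weighted sum = 1/12.

1/12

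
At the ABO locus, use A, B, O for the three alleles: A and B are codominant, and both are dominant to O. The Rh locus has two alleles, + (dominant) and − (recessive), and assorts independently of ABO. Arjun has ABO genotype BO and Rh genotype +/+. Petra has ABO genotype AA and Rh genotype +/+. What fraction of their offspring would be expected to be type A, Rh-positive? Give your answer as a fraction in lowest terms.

1/2

ABO cross BO × AA → offspring phenotypes: 1/2 A, 1/2 AB.
Rh cross +/+ × +/+ → 1 Rh+.
Independent loci: P(type A, Rh-positive) = 1/2 × 1 = 1/2.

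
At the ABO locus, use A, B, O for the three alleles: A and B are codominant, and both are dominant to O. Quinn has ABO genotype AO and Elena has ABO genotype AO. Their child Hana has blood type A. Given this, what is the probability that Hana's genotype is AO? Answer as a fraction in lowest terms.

Cross AO × AO → 1/4 AA, 1/2 AO, 1/4 OO.
Type-A genotypes among offspring: AA (1/4), AO (1/2); total 3/4.
P(AO | type A) = (1/2) / (3/4) = 2/3.

2/3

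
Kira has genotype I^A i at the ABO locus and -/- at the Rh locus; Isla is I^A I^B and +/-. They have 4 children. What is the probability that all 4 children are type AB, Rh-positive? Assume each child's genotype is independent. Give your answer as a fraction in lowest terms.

1/4096

ABO cross I^A i × I^A I^B → 1/2 A, 1/4 B, 1/4 AB.
Rh cross -/- × +/- → 1/2 Rh+, 1/2 Rh-; so P(type AB, Rh-positive) = 1/4 × 1/2 = 1/8 per child.
All 4 independent: (1/8)^4 = 1/4096.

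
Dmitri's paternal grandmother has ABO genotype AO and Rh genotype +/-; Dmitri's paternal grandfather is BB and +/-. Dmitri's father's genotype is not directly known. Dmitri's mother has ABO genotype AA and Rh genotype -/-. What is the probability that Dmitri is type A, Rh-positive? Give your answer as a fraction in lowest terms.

1/4

Dmitri's father's ABO genotype from AO × BB: 1/2 AB, 1/2 BO.
Crossing each possibility with the mother AA and summing P(type A): 1/2·1/2 + 1/2·1/2 = 1/2.
Similarly for Rh via the father's Rh distribution: P(Rh+) = 1/2.
Independent loci: 1/2 × 1/2 = 1/4.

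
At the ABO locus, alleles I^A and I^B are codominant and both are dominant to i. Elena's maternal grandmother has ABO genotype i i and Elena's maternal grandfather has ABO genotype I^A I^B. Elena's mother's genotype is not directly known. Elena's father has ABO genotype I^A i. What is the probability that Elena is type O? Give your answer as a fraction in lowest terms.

Elena's mother's ABO genotype from i i × I^A I^B: 1/2 I^A i, 1/2 I^B i.
Crossing each possibility with the father I^A i and summing P(type O): 1/2·1/4 + 1/2·1/4 = 1/4.

1/4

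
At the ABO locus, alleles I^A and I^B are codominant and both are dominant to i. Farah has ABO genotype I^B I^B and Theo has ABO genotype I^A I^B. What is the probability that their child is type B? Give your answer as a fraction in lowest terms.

1/2

ABO cross I^B I^B × I^A I^B → offspring phenotypes: 1/2 B, 1/2 AB.
So P(type B) = 1/2.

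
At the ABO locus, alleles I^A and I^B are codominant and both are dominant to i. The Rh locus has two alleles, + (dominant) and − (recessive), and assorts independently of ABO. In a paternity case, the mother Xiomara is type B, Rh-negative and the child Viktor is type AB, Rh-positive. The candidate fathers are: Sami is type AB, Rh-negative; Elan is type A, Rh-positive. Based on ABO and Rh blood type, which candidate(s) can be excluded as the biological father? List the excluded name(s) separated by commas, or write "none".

Sami

A candidate is excluded only if no genotype consistent with his phenotype could produce a type AB, Rh-positive child with a type B, Rh-negative mother.
Sami (type AB, Rh-): no genotype consistent with that phenotype can produce a type-AB Rh+ child with a type-B mother.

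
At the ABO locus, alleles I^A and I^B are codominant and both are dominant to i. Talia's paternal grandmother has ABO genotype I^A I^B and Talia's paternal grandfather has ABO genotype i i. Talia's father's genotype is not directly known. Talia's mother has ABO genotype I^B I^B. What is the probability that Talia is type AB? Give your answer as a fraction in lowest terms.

Talia's father's ABO genotype from I^A I^B × i i: 1/2 I^A i, 1/2 I^B i.
Crossing each possibility with the mother I^B I^B and summing P(type AB): 1/2·1/2 + 1/2·0 = 1/4.

1/4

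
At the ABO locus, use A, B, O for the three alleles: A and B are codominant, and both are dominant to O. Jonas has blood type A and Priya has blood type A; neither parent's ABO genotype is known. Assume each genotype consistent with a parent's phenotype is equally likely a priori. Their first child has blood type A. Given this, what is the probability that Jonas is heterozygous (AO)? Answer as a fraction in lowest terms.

7/15

Possible genotypes: Jonas ∈ {AA, AO}; Priya ∈ {AA, AO}.
Weight each parental genotype pair by prior × P(type-A child):
  AA × AA: posterior weight 4/15.
  AA × AO: posterior weight 4/15.
  AO × AA: posterior weight 4/15.
  AO × AO: posterior weight 1/5.
Sum the posterior weight over pairs where Jonas is AO: 7/15.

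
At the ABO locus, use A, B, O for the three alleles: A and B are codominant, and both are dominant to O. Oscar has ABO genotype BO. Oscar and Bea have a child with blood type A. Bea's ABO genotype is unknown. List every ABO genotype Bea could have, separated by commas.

For each candidate genotype of Bea, check whether crossing it with BO can produce every observed child phenotype.
  AA → possible child types {A, AB} ✓
  AB → possible child types {A, B, AB} ✓
  AO → possible child types {O, A, B, AB} ✓
  BB → possible child types {B} ✗
  BO → possible child types {O, B} ✗
  OO → possible child types {O, B} ✗

AA, AB, AO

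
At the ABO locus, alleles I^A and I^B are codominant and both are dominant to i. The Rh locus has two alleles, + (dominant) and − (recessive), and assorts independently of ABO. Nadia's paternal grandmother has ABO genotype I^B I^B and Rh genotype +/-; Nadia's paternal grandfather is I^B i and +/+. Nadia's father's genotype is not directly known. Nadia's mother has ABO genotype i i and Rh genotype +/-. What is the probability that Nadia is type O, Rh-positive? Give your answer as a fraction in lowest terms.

Nadia's father's ABO genotype from I^B I^B × I^B i: 1/2 I^B I^B, 1/2 I^B i.
Crossing each possibility with the mother i i and summing P(type O): 1/2·0 + 1/2·1/2 = 1/4.
Similarly for Rh via the father's Rh distribution: P(Rh+) = 7/8.
Independent loci: 1/4 × 7/8 = 7/32.

7/32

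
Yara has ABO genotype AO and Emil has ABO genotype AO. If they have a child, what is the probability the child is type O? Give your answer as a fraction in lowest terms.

ABO cross AO × AO → offspring phenotypes: 1/4 O, 3/4 A.
So P(type O) = 1/4.

1/4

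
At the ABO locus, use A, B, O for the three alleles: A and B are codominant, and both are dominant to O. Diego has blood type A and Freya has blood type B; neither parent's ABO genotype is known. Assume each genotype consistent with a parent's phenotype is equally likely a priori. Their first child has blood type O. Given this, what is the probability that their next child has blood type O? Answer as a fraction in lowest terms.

Possible genotypes: Diego ∈ {AA, AO}; Freya ∈ {BB, BO}.
Weight each parental genotype pair by prior × P(type-O child):
  AO × BO: posterior weight 1; P(next child type O) = 1/4.
Weighted sum = 1/4.

1/4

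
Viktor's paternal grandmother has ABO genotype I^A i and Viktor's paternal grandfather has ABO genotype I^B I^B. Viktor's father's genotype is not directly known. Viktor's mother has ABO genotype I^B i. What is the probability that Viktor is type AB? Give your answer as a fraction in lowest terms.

1/8

Viktor's father's ABO genotype from I^A i × I^B I^B: 1/2 I^A I^B, 1/2 I^B i.
Crossing each possibility with the mother I^B i and summing P(type AB): 1/2·1/4 + 1/2·0 = 1/8.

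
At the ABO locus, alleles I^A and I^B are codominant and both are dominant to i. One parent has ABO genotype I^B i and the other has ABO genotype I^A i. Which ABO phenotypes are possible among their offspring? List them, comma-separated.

Gametes from I^B i × I^A i give offspring ABO genotypes I^A I^B, I^A i, I^B i, i i, i.e. phenotypes O, A, B, AB.

O, A, B, AB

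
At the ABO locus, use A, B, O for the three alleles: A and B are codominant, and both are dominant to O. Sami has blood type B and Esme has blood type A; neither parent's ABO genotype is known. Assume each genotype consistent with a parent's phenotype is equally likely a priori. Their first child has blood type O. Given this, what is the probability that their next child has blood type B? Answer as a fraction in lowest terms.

Possible genotypes: Sami ∈ {BB, BO}; Esme ∈ {AA, AO}.
Weight each parental genotype pair by prior × P(type-O child):
  BO × AO: posterior weight 1; P(next child type B) = 1/4.
Weighted sum = 1/4.

1/4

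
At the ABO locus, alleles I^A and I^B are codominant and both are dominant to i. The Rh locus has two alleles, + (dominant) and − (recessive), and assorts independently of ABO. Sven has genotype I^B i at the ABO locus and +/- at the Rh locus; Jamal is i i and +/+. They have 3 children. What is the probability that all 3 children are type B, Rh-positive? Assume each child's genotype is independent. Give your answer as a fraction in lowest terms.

ABO cross I^B i × i i → 1/2 O, 1/2 B.
Rh cross +/- × +/+ → 1 Rh+; so P(type B, Rh-positive) = 1/2 × 1 = 1/2 per child.
All 3 independent: (1/2)^3 = 1/8.

1/8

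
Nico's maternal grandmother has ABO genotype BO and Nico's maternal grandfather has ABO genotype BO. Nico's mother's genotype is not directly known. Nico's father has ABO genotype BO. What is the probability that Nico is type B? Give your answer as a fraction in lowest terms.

3/4

Nico's mother's ABO genotype from BO × BO: 1/4 BB, 1/2 BO, 1/4 OO.
Crossing each possibility with the father BO and summing P(type B): 1/4·1 + 1/2·3/4 + 1/4·1/2 = 3/4.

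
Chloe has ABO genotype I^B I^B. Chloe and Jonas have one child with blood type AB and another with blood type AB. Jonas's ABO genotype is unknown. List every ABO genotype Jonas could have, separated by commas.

For each candidate genotype of Jonas, check whether crossing it with I^B I^B can produce every observed child phenotype.
  I^A I^A → possible child types {AB} ✓
  I^A I^B → possible child types {B, AB} ✓
  I^A i → possible child types {B, AB} ✓
  I^B I^B → possible child types {B} ✗
  I^B i → possible child types {B} ✗
  i i → possible child types {B} ✗

I^A I^A, I^A I^B, I^A i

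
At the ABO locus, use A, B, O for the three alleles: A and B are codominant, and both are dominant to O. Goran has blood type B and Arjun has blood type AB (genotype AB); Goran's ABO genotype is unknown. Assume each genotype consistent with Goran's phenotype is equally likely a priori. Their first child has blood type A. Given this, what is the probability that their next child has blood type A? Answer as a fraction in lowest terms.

1/4

Possible genotypes: Goran ∈ {BB, BO}; Arjun ∈ {AB}.
Weight each parental genotype pair by prior × P(type-A child):
  BO × AB: posterior weight 1; P(next child type A) = 1/4.
Weighted sum = 1/4.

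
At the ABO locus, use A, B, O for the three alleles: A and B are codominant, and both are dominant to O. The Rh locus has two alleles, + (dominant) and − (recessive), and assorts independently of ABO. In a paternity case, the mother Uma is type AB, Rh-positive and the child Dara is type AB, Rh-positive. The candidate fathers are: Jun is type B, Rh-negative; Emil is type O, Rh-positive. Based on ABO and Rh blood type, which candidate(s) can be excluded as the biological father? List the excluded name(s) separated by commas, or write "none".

Emil

A candidate is excluded only if no genotype consistent with his phenotype could produce a type AB, Rh-positive child with a type AB, Rh-positive mother.
Emil (type O, Rh+): no genotype consistent with that phenotype can produce a type-AB Rh+ child with a type-AB mother.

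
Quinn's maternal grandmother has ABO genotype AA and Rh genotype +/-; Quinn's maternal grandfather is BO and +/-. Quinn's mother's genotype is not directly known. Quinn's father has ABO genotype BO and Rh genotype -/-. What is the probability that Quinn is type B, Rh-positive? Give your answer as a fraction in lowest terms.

Quinn's mother's ABO genotype from AA × BO: 1/2 AB, 1/2 AO.
Crossing each possibility with the father BO and summing P(type B): 1/2·1/2 + 1/2·1/4 = 3/8.
Similarly for Rh via the mother's Rh distribution: P(Rh+) = 1/2.
Independent loci: 3/8 × 1/2 = 3/16.

3/16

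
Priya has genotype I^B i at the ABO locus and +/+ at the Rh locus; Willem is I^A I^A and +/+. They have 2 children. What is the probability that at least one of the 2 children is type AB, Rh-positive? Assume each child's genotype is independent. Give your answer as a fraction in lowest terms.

ABO cross I^B i × I^A I^A → 1/2 A, 1/2 AB.
Rh cross +/+ × +/+ → 1 Rh+; so P(type AB, Rh-positive) = 1/2 × 1 = 1/2 per child.
P(none) = (1/2)^2 = 1/4; P(at least one) = 1 − 1/4 = 3/4.

3/4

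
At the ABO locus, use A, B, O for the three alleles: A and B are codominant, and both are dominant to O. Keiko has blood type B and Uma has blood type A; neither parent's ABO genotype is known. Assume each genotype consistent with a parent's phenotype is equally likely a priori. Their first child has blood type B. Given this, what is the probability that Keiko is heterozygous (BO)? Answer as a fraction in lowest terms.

Possible genotypes: Keiko ∈ {BB, BO}; Uma ∈ {AA, AO}.
Weight each parental genotype pair by prior × P(type-B child):
  BB × AO: posterior weight 2/3.
  BO × AO: posterior weight 1/3.
Sum the posterior weight over pairs where Keiko is BO: 1/3.

1/3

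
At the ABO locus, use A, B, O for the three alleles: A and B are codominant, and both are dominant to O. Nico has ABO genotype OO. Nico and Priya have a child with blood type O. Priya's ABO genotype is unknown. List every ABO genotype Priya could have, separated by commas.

For each candidate genotype of Priya, check whether crossing it with OO can produce every observed child phenotype.
  AA → possible child types {A} ✗
  AB → possible child types {A, B} ✗
  AO → possible child types {O, A} ✓
  BB → possible child types {B} ✗
  BO → possible child types {O, B} ✓
  OO → possible child types {O} ✓

AO, BO, OO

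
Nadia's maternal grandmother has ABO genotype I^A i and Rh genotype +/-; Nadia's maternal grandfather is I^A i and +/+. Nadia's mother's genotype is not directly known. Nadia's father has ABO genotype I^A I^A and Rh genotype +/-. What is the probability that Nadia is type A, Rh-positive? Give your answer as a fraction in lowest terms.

Nadia's mother's ABO genotype from I^A i × I^A i: 1/4 I^A I^A, 1/2 I^A i, 1/4 i i.
Crossing each possibility with the father I^A I^A and summing P(type A): 1/4·1 + 1/2·1 + 1/4·1 = 1.
Similarly for Rh via the mother's Rh distribution: P(Rh+) = 7/8.
Independent loci: 1 × 7/8 = 7/8.

7/8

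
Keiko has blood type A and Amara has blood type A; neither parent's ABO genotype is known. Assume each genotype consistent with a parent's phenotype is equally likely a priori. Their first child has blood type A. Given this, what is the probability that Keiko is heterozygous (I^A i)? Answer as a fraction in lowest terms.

7/15

Possible genotypes: Keiko ∈ {I^A I^A, I^A i}; Amara ∈ {I^A I^A, I^A i}.
Weight each parental genotype pair by prior × P(type-A child):
  I^A I^A × I^A I^A: posterior weight 4/15.
  I^A I^A × I^A i: posterior weight 4/15.
  I^A i × I^A I^A: posterior weight 4/15.
  I^A i × I^A i: posterior weight 1/5.
Sum the posterior weight over pairs where Keiko is I^A i: 7/15.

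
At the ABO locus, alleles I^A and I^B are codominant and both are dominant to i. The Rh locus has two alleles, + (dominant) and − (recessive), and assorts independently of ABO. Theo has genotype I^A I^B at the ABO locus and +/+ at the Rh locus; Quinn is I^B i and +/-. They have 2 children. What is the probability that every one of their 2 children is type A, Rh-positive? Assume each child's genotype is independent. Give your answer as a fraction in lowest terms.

ABO cross I^A I^B × I^B i → 1/4 A, 1/2 B, 1/4 AB.
Rh cross +/+ × +/- → 1 Rh+; so P(type A, Rh-positive) = 1/4 × 1 = 1/4 per child.
All 2 independent: (1/4)^2 = 1/16.

1/16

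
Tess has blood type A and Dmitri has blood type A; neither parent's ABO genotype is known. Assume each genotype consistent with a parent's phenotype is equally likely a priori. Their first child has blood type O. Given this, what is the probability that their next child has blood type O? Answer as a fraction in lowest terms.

1/4

Possible genotypes: Tess ∈ {I^A I^A, I^A i}; Dmitri ∈ {I^A I^A, I^A i}.
Weight each parental genotype pair by prior × P(type-O child):
  I^A i × I^A i: posterior weight 1; P(next child type O) = 1/4.
Weighted sum = 1/4.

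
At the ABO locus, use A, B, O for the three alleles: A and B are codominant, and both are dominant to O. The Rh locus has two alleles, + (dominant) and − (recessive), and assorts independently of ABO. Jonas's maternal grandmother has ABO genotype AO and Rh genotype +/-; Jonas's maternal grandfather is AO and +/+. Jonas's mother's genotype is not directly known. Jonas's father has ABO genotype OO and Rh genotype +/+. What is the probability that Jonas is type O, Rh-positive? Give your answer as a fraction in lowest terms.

Jonas's mother's ABO genotype from AO × AO: 1/4 AA, 1/2 AO, 1/4 OO.
Crossing each possibility with the father OO and summing P(type O): 1/4·0 + 1/2·1/2 + 1/4·1 = 1/2.
Similarly for Rh via the mother's Rh distribution: P(Rh+) = 1.
Independent loci: 1/2 × 1 = 1/2.

1/2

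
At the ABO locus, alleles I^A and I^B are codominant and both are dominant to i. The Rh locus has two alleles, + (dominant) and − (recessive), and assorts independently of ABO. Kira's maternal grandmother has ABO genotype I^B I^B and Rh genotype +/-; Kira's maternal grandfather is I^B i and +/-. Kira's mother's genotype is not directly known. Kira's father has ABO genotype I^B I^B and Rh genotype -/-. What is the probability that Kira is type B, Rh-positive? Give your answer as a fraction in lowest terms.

Kira's mother's ABO genotype from I^B I^B × I^B i: 1/2 I^B I^B, 1/2 I^B i.
Crossing each possibility with the father I^B I^B and summing P(type B): 1/2·1 + 1/2·1 = 1.
Similarly for Rh via the mother's Rh distribution: P(Rh+) = 1/2.
Independent loci: 1 × 1/2 = 1/2.

1/2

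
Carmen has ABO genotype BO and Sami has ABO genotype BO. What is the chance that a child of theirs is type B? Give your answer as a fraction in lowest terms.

3/4

ABO cross BO × BO → offspring phenotypes: 1/4 O, 3/4 B.
So P(type B) = 3/4.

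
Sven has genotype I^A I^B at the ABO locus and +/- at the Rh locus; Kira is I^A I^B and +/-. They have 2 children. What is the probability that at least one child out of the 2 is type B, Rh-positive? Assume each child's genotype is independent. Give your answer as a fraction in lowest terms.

87/256

ABO cross I^A I^B × I^A I^B → 1/4 A, 1/4 B, 1/2 AB.
Rh cross +/- × +/- → 3/4 Rh+, 1/4 Rh-; so P(type B, Rh-positive) = 1/4 × 3/4 = 3/16 per child.
P(none) = (13/16)^2 = 169/256; P(at least one) = 1 − 169/256 = 87/256.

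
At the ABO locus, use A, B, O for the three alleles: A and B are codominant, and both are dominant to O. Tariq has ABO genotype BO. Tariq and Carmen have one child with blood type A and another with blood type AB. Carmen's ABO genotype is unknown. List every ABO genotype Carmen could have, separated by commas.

AA, AB, AO

For each candidate genotype of Carmen, check whether crossing it with BO can produce every observed child phenotype.
  AA → possible child types {A, AB} ✓
  AB → possible child types {A, B, AB} ✓
  AO → possible child types {O, A, B, AB} ✓
  BB → possible child types {B} ✗
  BO → possible child types {O, B} ✗
  OO → possible child types {O, B} ✗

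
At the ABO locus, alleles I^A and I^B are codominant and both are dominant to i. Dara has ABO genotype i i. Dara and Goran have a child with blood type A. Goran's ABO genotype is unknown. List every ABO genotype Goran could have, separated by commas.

For each candidate genotype of Goran, check whether crossing it with i i can produce every observed child phenotype.
  I^A I^A → possible child types {A} ✓
  I^A I^B → possible child types {A, B} ✓
  I^A i → possible child types {O, A} ✓
  I^B I^B → possible child types {B} ✗
  I^B i → possible child types {O, B} ✗
  i i → possible child types {O} ✗

I^A I^A, I^A I^B, I^A i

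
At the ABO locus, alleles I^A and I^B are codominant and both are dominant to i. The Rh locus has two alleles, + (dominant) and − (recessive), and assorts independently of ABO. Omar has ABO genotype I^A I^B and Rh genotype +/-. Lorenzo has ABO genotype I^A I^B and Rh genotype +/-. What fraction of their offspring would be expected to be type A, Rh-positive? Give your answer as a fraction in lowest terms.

ABO cross I^A I^B × I^A I^B → offspring phenotypes: 1/4 A, 1/4 B, 1/2 AB.
Rh cross +/- × +/- → 3/4 Rh+, 1/4 Rh-.
Independent loci: P(type A, Rh-positive) = 1/4 × 3/4 = 3/16.

3/16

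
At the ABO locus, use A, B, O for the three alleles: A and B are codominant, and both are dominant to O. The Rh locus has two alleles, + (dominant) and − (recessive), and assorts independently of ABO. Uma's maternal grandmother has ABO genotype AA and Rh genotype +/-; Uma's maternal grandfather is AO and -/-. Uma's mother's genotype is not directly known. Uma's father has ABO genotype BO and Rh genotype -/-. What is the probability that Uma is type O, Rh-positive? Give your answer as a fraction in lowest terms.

Uma's mother's ABO genotype from AA × AO: 1/2 AA, 1/2 AO.
Crossing each possibility with the father BO and summing P(type O): 1/2·0 + 1/2·1/4 = 1/8.
Similarly for Rh via the mother's Rh distribution: P(Rh+) = 1/4.
Independent loci: 1/8 × 1/4 = 1/32.

1/32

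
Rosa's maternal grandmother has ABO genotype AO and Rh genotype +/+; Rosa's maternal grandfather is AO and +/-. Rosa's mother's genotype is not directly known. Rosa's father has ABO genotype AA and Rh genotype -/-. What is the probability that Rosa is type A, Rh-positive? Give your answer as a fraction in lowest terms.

Rosa's mother's ABO genotype from AO × AO: 1/4 AA, 1/2 AO, 1/4 OO.
Crossing each possibility with the father AA and summing P(type A): 1/4·1 + 1/2·1 + 1/4·1 = 1.
Similarly for Rh via the mother's Rh distribution: P(Rh+) = 3/4.
Independent loci: 1 × 3/4 = 3/4.

3/4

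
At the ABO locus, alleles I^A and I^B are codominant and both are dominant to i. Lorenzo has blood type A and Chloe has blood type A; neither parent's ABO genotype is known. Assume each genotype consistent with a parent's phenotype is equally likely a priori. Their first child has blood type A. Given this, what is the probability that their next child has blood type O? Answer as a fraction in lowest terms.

Possible genotypes: Lorenzo ∈ {I^A I^A, I^A i}; Chloe ∈ {I^A I^A, I^A i}.
Weight each parental genotype pair by prior × P(type-A child):
  I^A I^A × I^A I^A: posterior weight 4/15; P(next child type O) = 0.
  I^A I^A × I^A i: posterior weight 4/15; P(next child type O) = 0.
  I^A i × I^A I^A: posterior weight 4/15; P(next child type O) = 0.
  I^A i × I^A i: posterior weight 1/5; P(next child type O) = 1/4.
Weighted sum = 1/20.

1/20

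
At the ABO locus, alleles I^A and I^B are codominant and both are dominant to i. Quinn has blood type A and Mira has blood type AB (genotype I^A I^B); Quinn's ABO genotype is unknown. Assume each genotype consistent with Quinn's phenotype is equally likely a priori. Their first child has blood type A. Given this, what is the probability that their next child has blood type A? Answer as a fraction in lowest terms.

Possible genotypes: Quinn ∈ {I^A I^A, I^A i}; Mira ∈ {I^A I^B}.
Weight each parental genotype pair by prior × P(type-A child):
  I^A I^A × I^A I^B: posterior weight 1/2; P(next child type A) = 1/2.
  I^A i × I^A I^B: posterior weight 1/2; P(next child type A) = 1/2.
Weighted sum = 1/2.

1/2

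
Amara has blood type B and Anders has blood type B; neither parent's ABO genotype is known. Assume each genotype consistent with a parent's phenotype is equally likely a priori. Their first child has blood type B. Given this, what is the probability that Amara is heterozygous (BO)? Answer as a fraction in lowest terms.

Possible genotypes: Amara ∈ {BB, BO}; Anders ∈ {BB, BO}.
Weight each parental genotype pair by prior × P(type-B child):
  BB × BB: posterior weight 4/15.
  BB × BO: posterior weight 4/15.
  BO × BB: posterior weight 4/15.
  BO × BO: posterior weight 1/5.
Sum the posterior weight over pairs where Amara is BO: 7/15.

7/15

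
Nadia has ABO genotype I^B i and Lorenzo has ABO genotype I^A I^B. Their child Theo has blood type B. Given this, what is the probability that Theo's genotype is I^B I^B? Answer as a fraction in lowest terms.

1/2

Cross I^B i × I^A I^B → 1/4 I^A I^B, 1/4 I^A i, 1/4 I^B I^B, 1/4 I^B i.
Type-B genotypes among offspring: I^B I^B (1/4), I^B i (1/4); total 1/2.
P(I^B I^B | type B) = (1/4) / (1/2) = 1/2.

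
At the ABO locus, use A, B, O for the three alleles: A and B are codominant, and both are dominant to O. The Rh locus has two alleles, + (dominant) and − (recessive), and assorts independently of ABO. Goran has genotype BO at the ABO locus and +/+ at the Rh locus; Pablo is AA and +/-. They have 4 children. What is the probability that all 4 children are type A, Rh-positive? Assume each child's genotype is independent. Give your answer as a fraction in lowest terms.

1/16

ABO cross BO × AA → 1/2 A, 1/2 AB.
Rh cross +/+ × +/- → 1 Rh+; so P(type A, Rh-positive) = 1/2 × 1 = 1/2 per child.
All 4 independent: (1/2)^4 = 1/16.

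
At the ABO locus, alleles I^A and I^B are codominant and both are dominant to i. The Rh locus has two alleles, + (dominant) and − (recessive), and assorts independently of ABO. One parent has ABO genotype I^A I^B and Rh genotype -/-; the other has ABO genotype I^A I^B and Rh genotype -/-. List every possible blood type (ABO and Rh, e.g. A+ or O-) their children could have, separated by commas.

A-, B-, AB-

Gametes from I^A I^B × I^A I^B give offspring ABO genotypes I^A I^A, I^A I^B, I^B I^B, i.e. phenotypes A, B, AB.
Rh cross -/- × -/- → phenotypes Rh-.
Combining independently: A-, B-, AB-.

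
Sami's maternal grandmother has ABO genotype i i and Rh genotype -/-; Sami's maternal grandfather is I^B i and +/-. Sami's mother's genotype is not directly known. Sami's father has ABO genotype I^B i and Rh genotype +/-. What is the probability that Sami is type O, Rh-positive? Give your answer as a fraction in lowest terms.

15/64

Sami's mother's ABO genotype from i i × I^B i: 1/2 I^B i, 1/2 i i.
Crossing each possibility with the father I^B i and summing P(type O): 1/2·1/4 + 1/2·1/2 = 3/8.
Similarly for Rh via the mother's Rh distribution: P(Rh+) = 5/8.
Independent loci: 3/8 × 5/8 = 15/64.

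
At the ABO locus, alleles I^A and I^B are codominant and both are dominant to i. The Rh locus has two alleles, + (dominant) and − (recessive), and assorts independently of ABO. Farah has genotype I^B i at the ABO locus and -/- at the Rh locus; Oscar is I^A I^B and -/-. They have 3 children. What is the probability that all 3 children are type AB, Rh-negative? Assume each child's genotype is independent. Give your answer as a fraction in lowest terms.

ABO cross I^B i × I^A I^B → 1/4 A, 1/2 B, 1/4 AB.
Rh cross -/- × -/- → 1 Rh-; so P(type AB, Rh-negative) = 1/4 × 1 = 1/4 per child.
All 3 independent: (1/4)^3 = 1/64.

1/64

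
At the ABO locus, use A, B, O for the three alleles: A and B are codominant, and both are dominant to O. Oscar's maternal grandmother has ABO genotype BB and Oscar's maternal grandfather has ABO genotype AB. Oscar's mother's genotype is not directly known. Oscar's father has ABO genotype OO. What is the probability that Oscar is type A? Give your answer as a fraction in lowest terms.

Oscar's mother's ABO genotype from BB × AB: 1/2 AB, 1/2 BB.
Crossing each possibility with the father OO and summing P(type A): 1/2·1/2 + 1/2·0 = 1/4.

1/4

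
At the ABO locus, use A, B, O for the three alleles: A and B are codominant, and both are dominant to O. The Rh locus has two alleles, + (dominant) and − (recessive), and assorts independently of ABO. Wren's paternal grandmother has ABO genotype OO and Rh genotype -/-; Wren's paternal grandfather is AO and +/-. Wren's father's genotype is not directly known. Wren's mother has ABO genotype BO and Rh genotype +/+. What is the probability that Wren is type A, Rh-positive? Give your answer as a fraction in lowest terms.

1/8

Wren's father's ABO genotype from OO × AO: 1/2 AO, 1/2 OO.
Crossing each possibility with the mother BO and summing P(type A): 1/2·1/4 + 1/2·0 = 1/8.
Similarly for Rh via the father's Rh distribution: P(Rh+) = 1.
Independent loci: 1/8 × 1 = 1/8.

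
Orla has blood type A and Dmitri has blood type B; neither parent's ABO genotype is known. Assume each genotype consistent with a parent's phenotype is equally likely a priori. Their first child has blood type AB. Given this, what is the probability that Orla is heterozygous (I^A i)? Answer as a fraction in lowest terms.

Possible genotypes: Orla ∈ {I^A I^A, I^A i}; Dmitri ∈ {I^B I^B, I^B i}.
Weight each parental genotype pair by prior × P(type-AB child):
  I^A I^A × I^B I^B: posterior weight 4/9.
  I^A I^A × I^B i: posterior weight 2/9.
  I^A i × I^B I^B: posterior weight 2/9.
  I^A i × I^B i: posterior weight 1/9.
Sum the posterior weight over pairs where Orla is I^A i: 1/3.

1/3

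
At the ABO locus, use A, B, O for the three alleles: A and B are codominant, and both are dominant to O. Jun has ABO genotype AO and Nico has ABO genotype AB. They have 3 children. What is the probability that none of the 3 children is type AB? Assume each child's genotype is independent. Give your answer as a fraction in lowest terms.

27/64

ABO cross AO × AB → 1/2 A, 1/4 B, 1/4 AB.
So P(type AB) = 1/4 per child.
P(not type AB) = 3/4 for one child; (3/4)^3 = 27/64.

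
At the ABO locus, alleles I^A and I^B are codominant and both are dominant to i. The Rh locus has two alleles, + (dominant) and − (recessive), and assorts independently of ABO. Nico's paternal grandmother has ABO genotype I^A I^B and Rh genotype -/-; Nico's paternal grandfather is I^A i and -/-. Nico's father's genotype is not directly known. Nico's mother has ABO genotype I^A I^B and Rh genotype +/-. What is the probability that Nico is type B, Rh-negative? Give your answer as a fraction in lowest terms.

1/8

Nico's father's ABO genotype from I^A I^B × I^A i: 1/4 I^A I^A, 1/4 I^A I^B, 1/4 I^A i, 1/4 I^B i.
Crossing each possibility with the mother I^A I^B and summing P(type B): 1/4·0 + 1/4·1/4 + 1/4·1/4 + 1/4·1/2 = 1/4.
Similarly for Rh via the father's Rh distribution: P(Rh-) = 1/2.
Independent loci: 1/4 × 1/2 = 1/8.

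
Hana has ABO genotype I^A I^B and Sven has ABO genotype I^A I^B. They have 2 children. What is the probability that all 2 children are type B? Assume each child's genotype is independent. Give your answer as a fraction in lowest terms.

1/16

ABO cross I^A I^B × I^A I^B → 1/4 A, 1/4 B, 1/2 AB.
So P(type B) = 1/4 per child.
All 2 independent: (1/4)^2 = 1/16.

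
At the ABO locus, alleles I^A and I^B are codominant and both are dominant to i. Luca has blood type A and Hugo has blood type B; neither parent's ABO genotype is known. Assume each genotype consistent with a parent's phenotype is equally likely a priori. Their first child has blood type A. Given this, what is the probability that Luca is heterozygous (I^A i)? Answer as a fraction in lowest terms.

1/3

Possible genotypes: Luca ∈ {I^A I^A, I^A i}; Hugo ∈ {I^B I^B, I^B i}.
Weight each parental genotype pair by prior × P(type-A child):
  I^A I^A × I^B i: posterior weight 2/3.
  I^A i × I^B i: posterior weight 1/3.
Sum the posterior weight over pairs where Luca is I^A i: 1/3.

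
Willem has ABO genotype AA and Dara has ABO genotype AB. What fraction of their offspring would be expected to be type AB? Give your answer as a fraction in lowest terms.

ABO cross AA × AB → offspring phenotypes: 1/2 A, 1/2 AB.
So P(type AB) = 1/2.

1/2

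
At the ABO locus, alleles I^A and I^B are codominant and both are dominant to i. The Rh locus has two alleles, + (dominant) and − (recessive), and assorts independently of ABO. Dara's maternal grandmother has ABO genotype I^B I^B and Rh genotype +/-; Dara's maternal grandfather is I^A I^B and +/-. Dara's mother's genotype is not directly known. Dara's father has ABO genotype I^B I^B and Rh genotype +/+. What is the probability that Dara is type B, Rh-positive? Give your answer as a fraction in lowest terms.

3/4

Dara's mother's ABO genotype from I^B I^B × I^A I^B: 1/2 I^A I^B, 1/2 I^B I^B.
Crossing each possibility with the father I^B I^B and summing P(type B): 1/2·1/2 + 1/2·1 = 3/4.
Similarly for Rh via the mother's Rh distribution: P(Rh+) = 1.
Independent loci: 3/4 × 1 = 3/4.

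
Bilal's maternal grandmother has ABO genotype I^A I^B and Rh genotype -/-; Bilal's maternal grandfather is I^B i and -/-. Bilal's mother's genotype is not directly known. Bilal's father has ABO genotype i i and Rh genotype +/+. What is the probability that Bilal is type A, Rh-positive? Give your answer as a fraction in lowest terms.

1/4

Bilal's mother's ABO genotype from I^A I^B × I^B i: 1/4 I^A I^B, 1/4 I^A i, 1/4 I^B I^B, 1/4 I^B i.
Crossing each possibility with the father i i and summing P(type A): 1/4·1/2 + 1/4·1/2 + 1/4·0 + 1/4·0 = 1/4.
Similarly for Rh via the mother's Rh distribution: P(Rh+) = 1.
Independent loci: 1/4 × 1 = 1/4.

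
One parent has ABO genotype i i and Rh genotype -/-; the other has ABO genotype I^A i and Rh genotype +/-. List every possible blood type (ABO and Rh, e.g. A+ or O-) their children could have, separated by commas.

O+, O-, A+, A-

Gametes from i i × I^A i give offspring ABO genotypes I^A i, i i, i.e. phenotypes O, A.
Rh cross -/- × +/- → phenotypes Rh+, Rh-.
Combining independently: O+, O-, A+, A-.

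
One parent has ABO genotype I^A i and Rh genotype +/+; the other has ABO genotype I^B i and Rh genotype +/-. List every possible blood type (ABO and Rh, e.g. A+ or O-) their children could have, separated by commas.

Gametes from I^A i × I^B i give offspring ABO genotypes I^A I^B, I^A i, I^B i, i i, i.e. phenotypes O, A, B, AB.
Rh cross +/+ × +/- → phenotypes Rh+.
Combining independently: O+, A+, B+, AB+.

O+, A+, B+, AB+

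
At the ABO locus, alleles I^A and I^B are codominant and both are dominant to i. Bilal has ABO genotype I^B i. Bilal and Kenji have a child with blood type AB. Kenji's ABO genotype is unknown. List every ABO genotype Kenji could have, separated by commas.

I^A I^A, I^A I^B, I^A i

For each candidate genotype of Kenji, check whether crossing it with I^B i can produce every observed child phenotype.
  I^A I^A → possible child types {A, AB} ✓
  I^A I^B → possible child types {A, B, AB} ✓
  I^A i → possible child types {O, A, B, AB} ✓
  I^B I^B → possible child types {B} ✗
  I^B i → possible child types {O, B} ✗
  i i → possible child types {O, B} ✗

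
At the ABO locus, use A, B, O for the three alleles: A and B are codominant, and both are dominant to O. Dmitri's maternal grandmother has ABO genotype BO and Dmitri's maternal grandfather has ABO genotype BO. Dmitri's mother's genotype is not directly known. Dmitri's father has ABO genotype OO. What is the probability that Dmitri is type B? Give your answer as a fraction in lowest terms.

1/2

Dmitri's mother's ABO genotype from BO × BO: 1/4 BB, 1/2 BO, 1/4 OO.
Crossing each possibility with the father OO and summing P(type B): 1/4·1 + 1/2·1/2 + 1/4·0 = 1/2.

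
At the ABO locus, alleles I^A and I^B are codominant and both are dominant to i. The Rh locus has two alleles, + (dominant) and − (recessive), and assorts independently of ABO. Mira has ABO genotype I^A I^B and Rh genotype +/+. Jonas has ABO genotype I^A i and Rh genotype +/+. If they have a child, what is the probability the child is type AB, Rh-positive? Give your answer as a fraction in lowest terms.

ABO cross I^A I^B × I^A i → offspring phenotypes: 1/2 A, 1/4 B, 1/4 AB.
Rh cross +/+ × +/+ → 1 Rh+.
Independent loci: P(type AB, Rh-positive) = 1/4 × 1 = 1/4.

1/4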